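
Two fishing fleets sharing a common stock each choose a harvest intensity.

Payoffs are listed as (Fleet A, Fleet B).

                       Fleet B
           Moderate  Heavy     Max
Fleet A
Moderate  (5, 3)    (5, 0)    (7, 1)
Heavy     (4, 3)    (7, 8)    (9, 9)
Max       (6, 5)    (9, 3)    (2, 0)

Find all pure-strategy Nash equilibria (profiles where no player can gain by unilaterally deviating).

(Moderate, Moderate): Fleet A can switch to Max (5 → 6). Not NE.
(Moderate, Heavy): Fleet A can switch to Heavy (5 → 7). Not NE.
(Moderate, Max): Fleet A can switch to Heavy (7 → 9). Not NE.
(Heavy, Moderate): Fleet A can switch to Moderate (4 → 5). Not NE.
(Heavy, Heavy): Fleet A can switch to Max (7 → 9). Not NE.
(Heavy, Max): Fleet A gets 9, best alternative 7; Fleet B gets 9, best alternative 8. No profitable deviation — NE.
(Max, Moderate): Fleet A gets 6, best alternative 5; Fleet B gets 5, best alternative 3. No profitable deviation — NE.
(Max, Heavy): Fleet B can switch to Moderate (3 → 5). Not NE.
(Max, Max): Fleet A can switch to Moderate (2 → 7). Not NE.

The pure Nash equilibria are (Heavy, Max); (Max, Moderate).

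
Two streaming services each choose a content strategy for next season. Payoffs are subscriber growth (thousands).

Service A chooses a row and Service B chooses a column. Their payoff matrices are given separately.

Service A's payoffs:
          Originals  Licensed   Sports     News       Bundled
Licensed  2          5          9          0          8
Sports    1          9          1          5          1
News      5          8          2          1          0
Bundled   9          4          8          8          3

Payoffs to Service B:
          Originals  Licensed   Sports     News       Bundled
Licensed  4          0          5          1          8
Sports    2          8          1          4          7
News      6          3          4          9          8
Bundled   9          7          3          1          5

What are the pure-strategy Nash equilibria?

Pure-strategy Nash equilibria: (Licensed, Bundled); (Sports, Licensed); (Bundled, Originals)

Mark each player's best response to every combination of opponents' strategies; a profile where every player is best-responding is a pure Nash equilibrium.
Service A against Originals: payoffs 2, 1, 5, 9 → best response Bundled.
Service A against Licensed: payoffs 5, 9, 8, 4 → best response Sports.
Service A against Sports: payoffs 9, 1, 2, 8 → best response Licensed.
Service A against News: payoffs 0, 5, 1, 8 → best response Bundled.
Service A against Bundled: payoffs 8, 1, 0, 3 → best response Licensed.
Service B against Licensed: payoffs 4, 0, 5, 1, 8 → best response Bundled.
Service B against Sports: payoffs 2, 8, 1, 4, 7 → best response Licensed.
Service B against News: payoffs 6, 3, 4, 9, 8 → best response News.
Service B against Bundled: payoffs 9, 7, 3, 1, 5 → best response Originals.
Mutual best responses: (Licensed, Bundled); (Sports, Licensed); (Bundled, Originals).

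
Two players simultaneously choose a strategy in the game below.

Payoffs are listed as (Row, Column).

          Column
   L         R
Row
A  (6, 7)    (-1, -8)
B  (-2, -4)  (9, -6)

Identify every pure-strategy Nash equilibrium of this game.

For each strategy profile, look for a profitable unilateral deviation.
(A, L): Row gets 6, best alternative -2; Column gets 7, best alternative -8. No profitable deviation — NE.
(A, R): Row can switch to B (-1 → 9). Not NE.
(B, L): Row can switch to A (-2 → 6). Not NE.
(B, R): Column can switch to L (-6 → -4). Not NE.

(A, L)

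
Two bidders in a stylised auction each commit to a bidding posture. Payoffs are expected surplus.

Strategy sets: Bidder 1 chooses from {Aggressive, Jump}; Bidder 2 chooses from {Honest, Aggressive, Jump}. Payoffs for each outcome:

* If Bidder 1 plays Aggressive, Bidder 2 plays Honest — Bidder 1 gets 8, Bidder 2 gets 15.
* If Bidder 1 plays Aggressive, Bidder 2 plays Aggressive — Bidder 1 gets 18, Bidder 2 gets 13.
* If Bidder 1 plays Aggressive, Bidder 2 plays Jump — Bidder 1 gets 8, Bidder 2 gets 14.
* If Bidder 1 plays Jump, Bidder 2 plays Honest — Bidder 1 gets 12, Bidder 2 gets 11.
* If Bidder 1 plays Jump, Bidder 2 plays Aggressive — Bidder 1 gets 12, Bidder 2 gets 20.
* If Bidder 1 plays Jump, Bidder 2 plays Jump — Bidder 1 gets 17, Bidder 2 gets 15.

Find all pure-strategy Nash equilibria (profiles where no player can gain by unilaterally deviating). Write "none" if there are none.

No pure-strategy Nash equilibrium.

Bidder 1 against Honest: payoffs 8, 12 → best response Jump.
Bidder 1 against Aggressive: payoffs 18, 12 → best response Aggressive.
Bidder 1 against Jump: payoffs 8, 17 → best response Jump.
Bidder 2 against Aggressive: payoffs 15, 13, 14 → best response Honest.
Bidder 2 against Jump: payoffs 11, 20, 15 → best response Aggressive.
No profile is a mutual best response for all players.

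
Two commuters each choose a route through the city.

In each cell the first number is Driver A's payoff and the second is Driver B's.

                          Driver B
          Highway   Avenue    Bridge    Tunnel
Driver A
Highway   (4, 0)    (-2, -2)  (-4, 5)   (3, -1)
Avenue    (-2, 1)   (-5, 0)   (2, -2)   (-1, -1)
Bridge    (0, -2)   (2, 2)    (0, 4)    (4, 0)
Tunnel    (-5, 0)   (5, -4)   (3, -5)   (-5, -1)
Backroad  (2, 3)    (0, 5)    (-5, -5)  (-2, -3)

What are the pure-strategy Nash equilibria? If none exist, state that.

Check each profile: it is a Nash equilibrium iff no player can strictly gain by switching unilaterally.
(Highway, Highway): Driver B can switch to Bridge (0 → 5). Not NE.
(Highway, Avenue): Driver A can switch to Bridge (-2 → 2). Not NE.
(Highway, Bridge): Driver A can switch to Avenue (-4 → 2). Not NE.
(Highway, Tunnel): Driver A can switch to Bridge (3 → 4). Not NE.
(Avenue, Highway): Driver A can switch to Highway (-2 → 4). Not NE.
(Avenue, Avenue): Driver A can switch to Highway (-5 → -2). Not NE.
(Avenue, Bridge): Driver A can switch to Tunnel (2 → 3). Not NE.
(Avenue, Tunnel): Driver A can switch to Highway (-1 → 3). Not NE.
(The remaining 12 profiles each have a profitable deviation by the same check.)

No pure-strategy Nash equilibrium.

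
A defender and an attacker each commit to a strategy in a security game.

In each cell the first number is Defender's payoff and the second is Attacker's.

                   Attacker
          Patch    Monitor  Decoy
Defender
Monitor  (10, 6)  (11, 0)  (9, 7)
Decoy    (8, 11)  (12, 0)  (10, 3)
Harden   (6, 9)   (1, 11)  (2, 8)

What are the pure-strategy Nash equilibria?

Mark each player's best response to every combination of opponents' strategies; a profile where every player is best-responding is a pure Nash equilibrium.
Defender against Patch: payoffs 10, 8, 6 → best response Monitor.
Defender against Monitor: payoffs 11, 12, 1 → best response Decoy.
Defender against Decoy: payoffs 9, 10, 2 → best response Decoy.
Attacker against Monitor: payoffs 6, 0, 7 → best response Decoy.
Attacker against Decoy: payoffs 11, 0, 3 → best response Patch.
Attacker against Harden: payoffs 9, 11, 8 → best response Monitor.
No profile is a mutual best response for all players.

This game has no pure Nash equilibrium.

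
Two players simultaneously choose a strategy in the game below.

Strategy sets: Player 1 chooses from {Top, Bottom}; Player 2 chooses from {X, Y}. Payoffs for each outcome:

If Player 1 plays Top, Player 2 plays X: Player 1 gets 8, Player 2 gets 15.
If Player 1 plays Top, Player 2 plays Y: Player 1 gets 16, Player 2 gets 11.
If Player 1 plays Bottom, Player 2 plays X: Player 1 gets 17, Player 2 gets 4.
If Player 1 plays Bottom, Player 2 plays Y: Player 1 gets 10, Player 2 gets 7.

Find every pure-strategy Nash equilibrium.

This game has no pure Nash equilibrium.

Check each profile: it is a Nash equilibrium iff no player can strictly gain by switching unilaterally.
(Top, X): Player 1 can switch to Bottom (8 → 17). Not NE.
(Top, Y): Player 2 can switch to X (11 → 15). Not NE.
(Bottom, X): Player 2 can switch to Y (4 → 7). Not NE.
(Bottom, Y): Player 1 can switch to Top (10 → 16). Not NE.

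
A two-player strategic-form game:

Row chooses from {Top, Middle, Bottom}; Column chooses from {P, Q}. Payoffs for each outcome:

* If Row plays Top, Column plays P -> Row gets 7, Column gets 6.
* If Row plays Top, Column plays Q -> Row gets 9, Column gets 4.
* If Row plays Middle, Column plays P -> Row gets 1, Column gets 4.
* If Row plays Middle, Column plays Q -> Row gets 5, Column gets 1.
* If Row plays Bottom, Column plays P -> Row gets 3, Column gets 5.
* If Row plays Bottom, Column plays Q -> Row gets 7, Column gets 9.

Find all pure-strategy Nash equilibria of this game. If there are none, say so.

Row against P: payoffs 7, 1, 3 → best response Top.
Row against Q: payoffs 9, 5, 7 → best response Top.
Column against Top: payoffs 6, 4 → best response P.
Column against Middle: payoffs 4, 1 → best response P.
Column against Bottom: payoffs 5, 9 → best response Q.
Mutual best responses: (Top, P).

The unique pure-strategy Nash equilibrium is (Top, P).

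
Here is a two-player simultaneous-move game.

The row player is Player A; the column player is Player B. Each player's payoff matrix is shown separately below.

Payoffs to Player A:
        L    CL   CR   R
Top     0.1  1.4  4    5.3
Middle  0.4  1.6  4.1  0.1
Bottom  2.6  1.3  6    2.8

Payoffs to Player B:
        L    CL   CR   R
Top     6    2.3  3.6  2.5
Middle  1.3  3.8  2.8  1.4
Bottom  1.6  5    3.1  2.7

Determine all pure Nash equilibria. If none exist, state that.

(Middle, CL)

For each player, find the best response to each opponent profile; mutual best responses are the pure NE.
Player A against L: payoffs 0.1, 0.4, 2.6 → best response Bottom.
Player A against CL: payoffs 1.4, 1.6, 1.3 → best response Middle.
Player A against CR: payoffs 4, 4.1, 6 → best response Bottom.
Player A against R: payoffs 5.3, 0.1, 2.8 → best response Top.
Player B against Top: payoffs 6, 2.3, 3.6, 2.5 → best response L.
Player B against Middle: payoffs 1.3, 3.8, 2.8, 1.4 → best response CL.
Player B against Bottom: payoffs 1.6, 5, 3.1, 2.7 → best response CL.
Mutual best responses: (Middle, CL).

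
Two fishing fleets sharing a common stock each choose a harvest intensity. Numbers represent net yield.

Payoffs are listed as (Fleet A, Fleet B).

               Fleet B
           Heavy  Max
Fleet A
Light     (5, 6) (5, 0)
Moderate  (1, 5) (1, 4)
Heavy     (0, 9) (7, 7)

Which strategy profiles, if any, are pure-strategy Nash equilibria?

(Light, Heavy): Fleet A gets 5, best alternative 1; Fleet B gets 6, best alternative 0. No profitable deviation — NE.
(Light, Max): Fleet A can switch to Heavy (5 → 7). Not NE.
(Moderate, Heavy): Fleet A can switch to Light (1 → 5). Not NE.
(Moderate, Max): Fleet A can switch to Light (1 → 5). Not NE.
(Heavy, Heavy): Fleet A can switch to Light (0 → 5). Not NE.
(Heavy, Max): Fleet B can switch to Heavy (7 → 9). Not NE.

(Light, Heavy)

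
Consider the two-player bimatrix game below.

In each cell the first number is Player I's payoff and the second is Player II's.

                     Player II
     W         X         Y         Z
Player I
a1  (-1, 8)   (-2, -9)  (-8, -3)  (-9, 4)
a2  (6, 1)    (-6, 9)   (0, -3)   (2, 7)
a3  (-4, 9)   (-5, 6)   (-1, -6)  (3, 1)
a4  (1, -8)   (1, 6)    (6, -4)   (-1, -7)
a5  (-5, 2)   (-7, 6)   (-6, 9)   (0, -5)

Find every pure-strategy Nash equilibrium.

(a1, W): Player I can switch to a2 (-1 → 6). Not NE.
(a1, X): Player I can switch to a4 (-2 → 1). Not NE.
(a1, Y): Player I can switch to a2 (-8 → 0). Not NE.
(a1, Z): Player I can switch to a2 (-9 → 2). Not NE.
(a2, W): Player II can switch to X (1 → 9). Not NE.
(a2, X): Player I can switch to a1 (-6 → -2). Not NE.
(a4, X): Player I gets 1, best alternative -2; Player II gets 6, best alternative -4. No profitable deviation — NE.
(The remaining 13 profiles each have a profitable deviation by the same check.)

(a4, X)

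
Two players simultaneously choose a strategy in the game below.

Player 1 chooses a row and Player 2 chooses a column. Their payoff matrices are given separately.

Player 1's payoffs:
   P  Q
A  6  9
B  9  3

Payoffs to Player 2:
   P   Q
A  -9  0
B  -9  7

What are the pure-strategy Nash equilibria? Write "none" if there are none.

Player 1 against P: payoffs 6, 9 → best response B.
Player 1 against Q: payoffs 9, 3 → best response A.
Player 2 against A: payoffs -9, 0 → best response Q.
Player 2 against B: payoffs -9, 7 → best response Q.
Mutual best responses: (A, Q).

The unique pure-strategy Nash equilibrium is (A, Q).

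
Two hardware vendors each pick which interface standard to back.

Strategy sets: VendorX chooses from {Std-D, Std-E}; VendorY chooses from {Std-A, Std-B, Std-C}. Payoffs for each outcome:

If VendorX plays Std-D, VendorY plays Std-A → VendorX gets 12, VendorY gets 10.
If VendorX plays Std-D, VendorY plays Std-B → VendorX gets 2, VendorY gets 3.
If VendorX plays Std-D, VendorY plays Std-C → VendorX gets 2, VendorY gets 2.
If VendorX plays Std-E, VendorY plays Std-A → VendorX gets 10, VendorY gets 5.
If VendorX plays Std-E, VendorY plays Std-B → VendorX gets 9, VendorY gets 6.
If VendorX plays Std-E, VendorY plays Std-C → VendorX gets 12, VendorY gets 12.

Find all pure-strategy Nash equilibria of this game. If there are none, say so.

VendorX against Std-A: payoffs 12, 10 → best response Std-D.
VendorX against Std-B: payoffs 2, 9 → best response Std-E.
VendorX against Std-C: payoffs 2, 12 → best response Std-E.
VendorY against Std-D: payoffs 10, 3, 2 → best response Std-A.
VendorY against Std-E: payoffs 5, 6, 12 → best response Std-C.
Mutual best responses: (Std-D, Std-A); (Std-E, Std-C).

The pure Nash equilibria are (Std-D, Std-A), (Std-E, Std-C).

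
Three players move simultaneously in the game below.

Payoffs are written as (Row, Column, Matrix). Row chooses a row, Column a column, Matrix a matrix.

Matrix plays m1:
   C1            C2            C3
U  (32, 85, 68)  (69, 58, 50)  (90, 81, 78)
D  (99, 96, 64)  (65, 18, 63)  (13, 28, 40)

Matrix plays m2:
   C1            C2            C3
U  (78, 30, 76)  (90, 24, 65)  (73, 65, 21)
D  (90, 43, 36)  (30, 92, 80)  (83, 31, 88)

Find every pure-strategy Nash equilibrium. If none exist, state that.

(U, C1, m1): Row can switch to D (32 → 99). Not NE.
(U, C1, m2): Row can switch to D (78 → 90). Not NE.
(U, C2, m1): Column can switch to C1 (58 → 85). Not NE.
(U, C2, m2): Column can switch to C1 (24 → 30). Not NE.
(U, C3, m1): Column can switch to C1 (81 → 85). Not NE.
(U, C3, m2): Row can switch to D (73 → 83). Not NE.
(D, C1, m1): Row gets 99, best alternative 32; Column gets 96, best alternative 28; Matrix gets 64, best alternative 36. No profitable deviation — NE.
(D, C1, m2): Column can switch to C2 (43 → 92). Not NE.
(D, C2, m1): Row can switch to U (65 → 69). Not NE.
(D, C2, m2): Row can switch to U (30 → 90). Not NE.
(D, C3, m1): Row can switch to U (13 → 90). Not NE.
(The remaining 1 profile has a profitable deviation by the same check.)

The unique pure-strategy Nash equilibrium is (D, C1, m1).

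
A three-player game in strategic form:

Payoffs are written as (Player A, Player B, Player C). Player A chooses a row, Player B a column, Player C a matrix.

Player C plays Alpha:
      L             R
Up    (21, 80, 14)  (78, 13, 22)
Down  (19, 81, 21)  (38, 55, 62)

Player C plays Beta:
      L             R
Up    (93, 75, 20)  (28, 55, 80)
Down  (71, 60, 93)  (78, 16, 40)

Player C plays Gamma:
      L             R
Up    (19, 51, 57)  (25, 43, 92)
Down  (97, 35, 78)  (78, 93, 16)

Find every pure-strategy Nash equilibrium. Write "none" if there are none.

This game has no pure Nash equilibrium.

Player A against (L, Alpha): payoffs 21, 19 → best response Up.
Player A against (L, Beta): payoffs 93, 71 → best response Up.
Player A against (L, Gamma): payoffs 19, 97 → best response Down.
Player A against (R, Alpha): payoffs 78, 38 → best response Up.
Player A against (R, Beta): payoffs 28, 78 → best response Down.
Player A against (R, Gamma): payoffs 25, 78 → best response Down.
Player B against (Up, Alpha): payoffs 80, 13 → best response L.
Player B against (Up, Beta): payoffs 75, 55 → best response L.
Player B against (Up, Gamma): payoffs 51, 43 → best response L.
Player B against (Down, Alpha): payoffs 81, 55 → best response L.
Player B against (Down, Beta): payoffs 60, 16 → best response L.
Player B against (Down, Gamma): payoffs 35, 93 → best response R.
Player C against (Up, L): payoffs 14, 20, 57 → best response Gamma.
Player C against (Up, R): payoffs 22, 80, 92 → best response Gamma.
Player C against (Down, L): payoffs 21, 93, 78 → best response Beta.
Player C against (Down, R): payoffs 62, 40, 16 → best response Alpha.
No profile is a mutual best response for all players.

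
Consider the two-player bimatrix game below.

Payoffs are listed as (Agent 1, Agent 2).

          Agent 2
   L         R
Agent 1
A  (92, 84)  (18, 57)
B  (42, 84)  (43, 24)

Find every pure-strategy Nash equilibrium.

Agent 1 against L: payoffs 92, 42 → best response A.
Agent 1 against R: payoffs 18, 43 → best response B.
Agent 2 against A: payoffs 84, 57 → best response L.
Agent 2 against B: payoffs 84, 24 → best response L.
Mutual best responses: (A, L).

The unique pure-strategy Nash equilibrium is (A, L).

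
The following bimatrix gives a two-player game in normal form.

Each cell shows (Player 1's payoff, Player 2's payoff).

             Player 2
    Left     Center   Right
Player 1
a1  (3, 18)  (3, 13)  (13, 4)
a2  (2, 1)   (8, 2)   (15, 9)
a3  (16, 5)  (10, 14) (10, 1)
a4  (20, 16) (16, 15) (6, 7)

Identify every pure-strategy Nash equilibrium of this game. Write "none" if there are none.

(a2, Right), (a4, Left)

Player 1 against Left: payoffs 3, 2, 16, 20 → best response a4.
Player 1 against Center: payoffs 3, 8, 10, 16 → best response a4.
Player 1 against Right: payoffs 13, 15, 10, 6 → best response a2.
Player 2 against a1: payoffs 18, 13, 4 → best response Left.
Player 2 against a2: payoffs 1, 2, 9 → best response Right.
Player 2 against a3: payoffs 5, 14, 1 → best response Center.
Player 2 against a4: payoffs 16, 15, 7 → best response Left.
Mutual best responses: (a2, Right); (a4, Left).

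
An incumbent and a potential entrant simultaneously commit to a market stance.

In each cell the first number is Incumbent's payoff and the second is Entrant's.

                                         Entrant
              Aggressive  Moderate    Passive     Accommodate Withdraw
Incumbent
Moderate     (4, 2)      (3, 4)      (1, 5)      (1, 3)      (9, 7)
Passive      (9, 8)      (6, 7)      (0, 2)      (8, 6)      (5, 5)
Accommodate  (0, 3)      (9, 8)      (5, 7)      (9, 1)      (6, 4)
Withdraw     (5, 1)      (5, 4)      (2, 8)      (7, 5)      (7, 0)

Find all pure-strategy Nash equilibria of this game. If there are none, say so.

For each player, find the best response to each opponent profile; mutual best responses are the pure NE.
Incumbent against Aggressive: payoffs 4, 9, 0, 5 → best response Passive.
Incumbent against Moderate: payoffs 3, 6, 9, 5 → best response Accommodate.
Incumbent against Passive: payoffs 1, 0, 5, 2 → best response Accommodate.
Incumbent against Accommodate: payoffs 1, 8, 9, 7 → best response Accommodate.
Incumbent against Withdraw: payoffs 9, 5, 6, 7 → best response Moderate.
Entrant against Moderate: payoffs 2, 4, 5, 3, 7 → best response Withdraw.
Entrant against Passive: payoffs 8, 7, 2, 6, 5 → best response Aggressive.
Entrant against Accommodate: payoffs 3, 8, 7, 1, 4 → best response Moderate.
Entrant against Withdraw: payoffs 1, 4, 8, 5, 0 → best response Passive.
Mutual best responses: (Moderate, Withdraw); (Passive, Aggressive); (Accommodate, Moderate).

(Moderate, Withdraw), (Passive, Aggressive), (Accommodate, Moderate)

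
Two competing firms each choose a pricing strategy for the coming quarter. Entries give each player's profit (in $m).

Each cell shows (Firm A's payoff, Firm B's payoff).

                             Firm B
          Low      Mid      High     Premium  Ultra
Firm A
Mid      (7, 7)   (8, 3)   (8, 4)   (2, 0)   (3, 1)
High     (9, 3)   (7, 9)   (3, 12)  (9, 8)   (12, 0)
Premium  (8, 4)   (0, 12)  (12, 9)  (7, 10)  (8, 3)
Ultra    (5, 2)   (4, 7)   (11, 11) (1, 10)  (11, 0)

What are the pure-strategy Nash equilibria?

Firm A against Low: payoffs 7, 9, 8, 5 → best response High.
Firm A against Mid: payoffs 8, 7, 0, 4 → best response Mid.
Firm A against High: payoffs 8, 3, 12, 11 → best response Premium.
Firm A against Premium: payoffs 2, 9, 7, 1 → best response High.
Firm A against Ultra: payoffs 3, 12, 8, 11 → best response High.
Firm B against Mid: payoffs 7, 3, 4, 0, 1 → best response Low.
Firm B against High: payoffs 3, 9, 12, 8, 0 → best response High.
Firm B against Premium: payoffs 4, 12, 9, 10, 3 → best response Mid.
Firm B against Ultra: payoffs 2, 7, 11, 10, 0 → best response High.
No profile is a mutual best response for all players.

none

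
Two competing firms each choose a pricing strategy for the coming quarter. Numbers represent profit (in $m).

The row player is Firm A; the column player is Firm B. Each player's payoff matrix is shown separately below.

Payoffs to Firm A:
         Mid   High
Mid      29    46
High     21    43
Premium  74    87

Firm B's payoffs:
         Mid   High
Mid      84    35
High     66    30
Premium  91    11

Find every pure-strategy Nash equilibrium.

Firm A against Mid: payoffs 29, 21, 74 → best response Premium.
Firm A against High: payoffs 46, 43, 87 → best response Premium.
Firm B against Mid: payoffs 84, 35 → best response Mid.
Firm B against High: payoffs 66, 30 → best response Mid.
Firm B against Premium: payoffs 91, 11 → best response Mid.
Mutual best responses: (Premium, Mid).

The unique pure-strategy Nash equilibrium is (Premium, Mid).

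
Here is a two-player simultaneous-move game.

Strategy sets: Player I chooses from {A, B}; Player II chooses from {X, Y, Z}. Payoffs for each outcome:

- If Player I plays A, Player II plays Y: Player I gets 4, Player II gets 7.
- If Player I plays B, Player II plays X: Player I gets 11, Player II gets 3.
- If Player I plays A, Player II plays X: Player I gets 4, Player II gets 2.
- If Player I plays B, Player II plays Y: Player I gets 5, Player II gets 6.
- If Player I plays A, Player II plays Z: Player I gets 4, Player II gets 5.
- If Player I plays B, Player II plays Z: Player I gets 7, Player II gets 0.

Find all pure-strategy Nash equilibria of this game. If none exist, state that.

Check each profile: it is a Nash equilibrium iff no player can strictly gain by switching unilaterally.
(A, X): Player I can switch to B (4 → 11). Not NE.
(A, Y): Player I can switch to B (4 → 5). Not NE.
(A, Z): Player I can switch to B (4 → 7). Not NE.
(B, X): Player II can switch to Y (3 → 6). Not NE.
(B, Y): Player I gets 5, best alternative 4; Player II gets 6, best alternative 3. No profitable deviation — NE.
(B, Z): Player II can switch to X (0 → 3). Not NE.

(B, Y)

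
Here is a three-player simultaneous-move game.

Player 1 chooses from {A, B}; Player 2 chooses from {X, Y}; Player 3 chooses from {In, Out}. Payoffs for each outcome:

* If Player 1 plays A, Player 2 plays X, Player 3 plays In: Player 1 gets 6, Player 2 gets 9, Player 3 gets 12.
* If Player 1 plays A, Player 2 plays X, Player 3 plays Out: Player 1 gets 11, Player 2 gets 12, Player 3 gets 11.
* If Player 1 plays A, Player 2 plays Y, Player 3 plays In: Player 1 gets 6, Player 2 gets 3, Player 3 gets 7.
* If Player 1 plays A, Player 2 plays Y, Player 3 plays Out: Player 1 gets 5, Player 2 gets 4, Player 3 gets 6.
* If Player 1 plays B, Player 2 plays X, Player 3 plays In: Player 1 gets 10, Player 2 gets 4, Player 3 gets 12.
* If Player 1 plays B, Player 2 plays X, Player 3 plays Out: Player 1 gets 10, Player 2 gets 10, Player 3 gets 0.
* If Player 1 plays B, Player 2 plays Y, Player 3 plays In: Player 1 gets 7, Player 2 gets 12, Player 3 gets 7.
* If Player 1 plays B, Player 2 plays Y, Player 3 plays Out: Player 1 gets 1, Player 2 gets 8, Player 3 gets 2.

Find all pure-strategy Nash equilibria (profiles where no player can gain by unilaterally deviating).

Pure NE: (B, Y, In)

Player 1 against (X, In): payoffs 6, 10 → best response B.
Player 1 against (X, Out): payoffs 11, 10 → best response A.
Player 1 against (Y, In): payoffs 6, 7 → best response B.
Player 1 against (Y, Out): payoffs 5, 1 → best response A.
Player 2 against (A, In): payoffs 9, 3 → best response X.
Player 2 against (A, Out): payoffs 12, 4 → best response X.
Player 2 against (B, In): payoffs 4, 12 → best response Y.
Player 2 against (B, Out): payoffs 10, 8 → best response X.
Player 3 against (A, X): payoffs 12, 11 → best response In.
Player 3 against (A, Y): payoffs 7, 6 → best response In.
Player 3 against (B, X): payoffs 12, 0 → best response In.
Player 3 against (B, Y): payoffs 7, 2 → best response In.
Mutual best responses: (B, Y, In).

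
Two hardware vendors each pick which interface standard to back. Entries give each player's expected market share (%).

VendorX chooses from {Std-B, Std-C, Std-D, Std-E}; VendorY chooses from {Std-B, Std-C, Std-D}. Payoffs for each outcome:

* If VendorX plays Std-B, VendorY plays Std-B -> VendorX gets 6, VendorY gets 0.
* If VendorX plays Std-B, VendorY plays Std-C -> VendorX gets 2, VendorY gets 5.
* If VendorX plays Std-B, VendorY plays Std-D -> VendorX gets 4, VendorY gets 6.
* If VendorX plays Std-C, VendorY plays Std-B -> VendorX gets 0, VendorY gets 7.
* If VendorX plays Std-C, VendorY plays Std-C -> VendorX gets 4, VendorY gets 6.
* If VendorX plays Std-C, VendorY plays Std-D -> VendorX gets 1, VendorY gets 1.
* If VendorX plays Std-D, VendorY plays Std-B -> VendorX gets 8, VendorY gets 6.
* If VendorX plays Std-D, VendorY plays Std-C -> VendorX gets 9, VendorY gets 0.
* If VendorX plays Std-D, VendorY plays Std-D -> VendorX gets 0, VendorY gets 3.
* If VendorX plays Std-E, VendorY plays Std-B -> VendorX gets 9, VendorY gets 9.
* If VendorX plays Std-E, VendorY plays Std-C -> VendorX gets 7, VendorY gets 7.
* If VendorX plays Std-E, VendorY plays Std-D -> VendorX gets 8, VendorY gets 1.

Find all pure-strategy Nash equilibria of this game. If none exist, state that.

(Std-B, Std-B): VendorX can switch to Std-D (6 → 8). Not NE.
(Std-B, Std-C): VendorX can switch to Std-C (2 → 4). Not NE.
(Std-B, Std-D): VendorX can switch to Std-E (4 → 8). Not NE.
(Std-C, Std-B): VendorX can switch to Std-B (0 → 6). Not NE.
(Std-C, Std-C): VendorX can switch to Std-D (4 → 9). Not NE.
(Std-C, Std-D): VendorX can switch to Std-B (1 → 4). Not NE.
(Std-D, Std-B): VendorX can switch to Std-E (8 → 9). Not NE.
(Std-D, Std-C): VendorY can switch to Std-B (0 → 6). Not NE.
(Std-E, Std-B): VendorX gets 9, best alternative 8; VendorY gets 9, best alternative 7. No profitable deviation — NE.
(The remaining 3 profiles each have a profitable deviation by the same check.)

Pure NE: (Std-E, Std-B)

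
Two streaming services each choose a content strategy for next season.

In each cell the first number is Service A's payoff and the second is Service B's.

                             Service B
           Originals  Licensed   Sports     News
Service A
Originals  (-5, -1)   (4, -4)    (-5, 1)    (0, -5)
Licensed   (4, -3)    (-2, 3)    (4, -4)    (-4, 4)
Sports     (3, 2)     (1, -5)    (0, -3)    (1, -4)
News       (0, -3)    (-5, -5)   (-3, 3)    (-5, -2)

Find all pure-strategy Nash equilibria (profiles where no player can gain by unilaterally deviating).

Service A against Originals: payoffs -5, 4, 3, 0 → best response Licensed.
Service A against Licensed: payoffs 4, -2, 1, -5 → best response Originals.
Service A against Sports: payoffs -5, 4, 0, -3 → best response Licensed.
Service A against News: payoffs 0, -4, 1, -5 → best response Sports.
Service B against Originals: payoffs -1, -4, 1, -5 → best response Sports.
Service B against Licensed: payoffs -3, 3, -4, 4 → best response News.
Service B against Sports: payoffs 2, -5, -3, -4 → best response Originals.
Service B against News: payoffs -3, -5, 3, -2 → best response Sports.
No profile is a mutual best response for all players.

There is no pure-strategy Nash equilibrium.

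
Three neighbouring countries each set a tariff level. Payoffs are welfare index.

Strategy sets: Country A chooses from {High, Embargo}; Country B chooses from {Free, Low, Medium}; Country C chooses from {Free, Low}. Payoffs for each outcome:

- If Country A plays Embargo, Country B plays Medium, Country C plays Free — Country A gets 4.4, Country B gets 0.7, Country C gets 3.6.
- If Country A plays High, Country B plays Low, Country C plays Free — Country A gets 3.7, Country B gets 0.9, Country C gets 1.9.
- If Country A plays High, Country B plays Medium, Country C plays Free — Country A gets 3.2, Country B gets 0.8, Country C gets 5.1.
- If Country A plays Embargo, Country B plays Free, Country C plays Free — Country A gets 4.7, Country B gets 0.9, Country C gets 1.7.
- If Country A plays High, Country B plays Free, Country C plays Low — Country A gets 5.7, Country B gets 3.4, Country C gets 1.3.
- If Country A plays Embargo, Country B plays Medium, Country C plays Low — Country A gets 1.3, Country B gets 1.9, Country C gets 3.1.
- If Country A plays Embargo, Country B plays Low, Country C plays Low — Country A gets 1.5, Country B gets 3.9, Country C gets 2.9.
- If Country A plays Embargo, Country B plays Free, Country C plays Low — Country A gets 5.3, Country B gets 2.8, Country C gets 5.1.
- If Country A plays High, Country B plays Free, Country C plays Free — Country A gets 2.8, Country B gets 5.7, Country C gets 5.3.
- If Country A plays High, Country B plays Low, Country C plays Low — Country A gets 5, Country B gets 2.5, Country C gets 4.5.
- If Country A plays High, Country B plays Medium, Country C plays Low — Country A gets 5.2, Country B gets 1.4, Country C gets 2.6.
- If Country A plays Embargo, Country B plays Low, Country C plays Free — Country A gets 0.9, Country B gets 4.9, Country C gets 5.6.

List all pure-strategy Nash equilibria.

Mark each player's best response to every combination of opponents' strategies; a profile where every player is best-responding is a pure Nash equilibrium.
Country A against (Free, Free): payoffs 2.8, 4.7 → best response Embargo.
Country A against (Free, Low): payoffs 5.7, 5.3 → best response High.
Country A against (Low, Free): payoffs 3.7, 0.9 → best response High.
Country A against (Low, Low): payoffs 5, 1.5 → best response High.
Country A against (Medium, Free): payoffs 3.2, 4.4 → best response Embargo.
Country A against (Medium, Low): payoffs 5.2, 1.3 → best response High.
Country B against (High, Free): payoffs 5.7, 0.9, 0.8 → best response Free.
Country B against (High, Low): payoffs 3.4, 2.5, 1.4 → best response Free.
Country B against (Embargo, Free): payoffs 0.9, 4.9, 0.7 → best response Low.
Country B against (Embargo, Low): payoffs 2.8, 3.9, 1.9 → best response Low.
Country C against (High, Free): payoffs 5.3, 1.3 → best response Free.
Country C against (High, Low): payoffs 1.9, 4.5 → best response Low.
Country C against (High, Medium): payoffs 5.1, 2.6 → best response Free.
Country C against (Embargo, Free): payoffs 1.7, 5.1 → best response Low.
Country C against (Embargo, Low): payoffs 5.6, 2.9 → best response Free.
Country C against (Embargo, Medium): payoffs 3.6, 3.1 → best response Free.
No profile is a mutual best response for all players.

none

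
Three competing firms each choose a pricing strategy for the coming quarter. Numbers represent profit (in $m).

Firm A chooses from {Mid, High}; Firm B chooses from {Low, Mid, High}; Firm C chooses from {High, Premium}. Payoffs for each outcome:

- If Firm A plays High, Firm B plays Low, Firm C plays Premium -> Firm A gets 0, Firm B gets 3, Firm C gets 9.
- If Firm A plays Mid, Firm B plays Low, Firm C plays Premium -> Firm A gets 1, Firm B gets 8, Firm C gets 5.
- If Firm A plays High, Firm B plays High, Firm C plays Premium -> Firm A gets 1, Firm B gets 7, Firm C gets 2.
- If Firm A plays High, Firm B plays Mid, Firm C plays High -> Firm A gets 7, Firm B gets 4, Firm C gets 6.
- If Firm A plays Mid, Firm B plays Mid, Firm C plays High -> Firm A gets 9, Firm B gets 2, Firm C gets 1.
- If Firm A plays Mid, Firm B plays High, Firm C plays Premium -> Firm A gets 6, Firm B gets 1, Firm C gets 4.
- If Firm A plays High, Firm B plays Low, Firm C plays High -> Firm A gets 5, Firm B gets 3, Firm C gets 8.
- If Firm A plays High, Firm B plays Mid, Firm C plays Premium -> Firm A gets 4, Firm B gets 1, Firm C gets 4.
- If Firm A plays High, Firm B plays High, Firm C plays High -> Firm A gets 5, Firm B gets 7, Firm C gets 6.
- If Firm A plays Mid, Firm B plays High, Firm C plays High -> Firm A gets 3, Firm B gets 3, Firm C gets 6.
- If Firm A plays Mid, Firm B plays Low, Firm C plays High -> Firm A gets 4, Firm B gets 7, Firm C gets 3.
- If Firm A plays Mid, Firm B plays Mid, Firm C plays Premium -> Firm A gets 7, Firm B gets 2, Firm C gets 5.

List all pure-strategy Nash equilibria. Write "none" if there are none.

Firm A against (Low, High): payoffs 4, 5 → best response High.
Firm A against (Low, Premium): payoffs 1, 0 → best response Mid.
Firm A against (Mid, High): payoffs 9, 7 → best response Mid.
Firm A against (Mid, Premium): payoffs 7, 4 → best response Mid.
Firm A against (High, High): payoffs 3, 5 → best response High.
Firm A against (High, Premium): payoffs 6, 1 → best response Mid.
Firm B against (Mid, High): payoffs 7, 2, 3 → best response Low.
Firm B against (Mid, Premium): payoffs 8, 2, 1 → best response Low.
Firm B against (High, High): payoffs 3, 4, 7 → best response High.
Firm B against (High, Premium): payoffs 3, 1, 7 → best response High.
Firm C against (Mid, Low): payoffs 3, 5 → best response Premium.
Firm C against (Mid, Mid): payoffs 1, 5 → best response Premium.
Firm C against (Mid, High): payoffs 6, 4 → best response High.
Firm C against (High, Low): payoffs 8, 9 → best response Premium.
Firm C against (High, Mid): payoffs 6, 4 → best response High.
Firm C against (High, High): payoffs 6, 2 → best response High.
Mutual best responses: (Mid, Low, Premium); (High, High, High).

The pure Nash equilibria are (Mid, Low, Premium); (High, High, High).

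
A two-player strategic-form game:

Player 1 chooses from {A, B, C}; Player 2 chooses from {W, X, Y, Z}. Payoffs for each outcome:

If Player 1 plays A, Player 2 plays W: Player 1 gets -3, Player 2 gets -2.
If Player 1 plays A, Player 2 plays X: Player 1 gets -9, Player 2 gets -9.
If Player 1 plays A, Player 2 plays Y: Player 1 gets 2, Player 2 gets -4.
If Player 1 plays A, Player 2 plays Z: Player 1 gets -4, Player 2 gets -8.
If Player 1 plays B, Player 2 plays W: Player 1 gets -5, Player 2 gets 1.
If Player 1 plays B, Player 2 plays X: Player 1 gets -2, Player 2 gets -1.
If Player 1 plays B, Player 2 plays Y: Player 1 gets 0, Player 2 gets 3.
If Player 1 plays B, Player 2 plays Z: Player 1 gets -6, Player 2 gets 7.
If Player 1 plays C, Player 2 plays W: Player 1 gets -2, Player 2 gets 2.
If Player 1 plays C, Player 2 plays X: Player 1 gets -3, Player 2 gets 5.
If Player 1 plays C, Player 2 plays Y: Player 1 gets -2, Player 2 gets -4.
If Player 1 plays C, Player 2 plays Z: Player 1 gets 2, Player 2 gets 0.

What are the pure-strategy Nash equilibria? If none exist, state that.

There is no pure-strategy Nash equilibrium.

Player 1 against W: payoffs -3, -5, -2 → best response C.
Player 1 against X: payoffs -9, -2, -3 → best response B.
Player 1 against Y: payoffs 2, 0, -2 → best response A.
Player 1 against Z: payoffs -4, -6, 2 → best response C.
Player 2 against A: payoffs -2, -9, -4, -8 → best response W.
Player 2 against B: payoffs 1, -1, 3, 7 → best response Z.
Player 2 against C: payoffs 2, 5, -4, 0 → best response X.
No profile is a mutual best response for all players.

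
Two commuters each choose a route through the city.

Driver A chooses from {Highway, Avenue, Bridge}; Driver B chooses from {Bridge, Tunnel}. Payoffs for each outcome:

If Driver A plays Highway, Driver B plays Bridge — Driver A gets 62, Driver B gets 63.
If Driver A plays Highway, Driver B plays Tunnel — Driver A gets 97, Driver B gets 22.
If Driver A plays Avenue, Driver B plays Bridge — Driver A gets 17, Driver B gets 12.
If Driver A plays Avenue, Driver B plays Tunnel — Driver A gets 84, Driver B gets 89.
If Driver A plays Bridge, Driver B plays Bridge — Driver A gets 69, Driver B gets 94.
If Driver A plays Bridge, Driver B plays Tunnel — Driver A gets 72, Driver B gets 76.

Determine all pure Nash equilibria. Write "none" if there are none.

The unique pure-strategy Nash equilibrium is (Bridge, Bridge).

Check each profile: it is a Nash equilibrium iff no player can strictly gain by switching unilaterally.
(Highway, Bridge): Driver A can switch to Bridge (62 → 69). Not NE.
(Highway, Tunnel): Driver B can switch to Bridge (22 → 63). Not NE.
(Avenue, Bridge): Driver A can switch to Highway (17 → 62). Not NE.
(Avenue, Tunnel): Driver A can switch to Highway (84 → 97). Not NE.
(Bridge, Bridge): Driver A gets 69, best alternative 62; Driver B gets 94, best alternative 76. No profitable deviation — NE.
(Bridge, Tunnel): Driver A can switch to Highway (72 → 97). Not NE.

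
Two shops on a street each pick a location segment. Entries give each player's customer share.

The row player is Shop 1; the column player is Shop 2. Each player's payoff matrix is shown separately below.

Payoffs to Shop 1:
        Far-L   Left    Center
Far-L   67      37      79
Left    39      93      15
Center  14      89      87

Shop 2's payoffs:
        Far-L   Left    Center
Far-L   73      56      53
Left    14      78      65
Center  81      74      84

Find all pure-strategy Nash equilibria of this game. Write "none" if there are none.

Shop 1 against Far-L: payoffs 67, 39, 14 → best response Far-L.
Shop 1 against Left: payoffs 37, 93, 89 → best response Left.
Shop 1 against Center: payoffs 79, 15, 87 → best response Center.
Shop 2 against Far-L: payoffs 73, 56, 53 → best response Far-L.
Shop 2 against Left: payoffs 14, 78, 65 → best response Left.
Shop 2 against Center: payoffs 81, 74, 84 → best response Center.
Mutual best responses: (Far-L, Far-L); (Left, Left); (Center, Center).

Pure-strategy Nash equilibria: (Far-L, Far-L), (Left, Left), (Center, Center)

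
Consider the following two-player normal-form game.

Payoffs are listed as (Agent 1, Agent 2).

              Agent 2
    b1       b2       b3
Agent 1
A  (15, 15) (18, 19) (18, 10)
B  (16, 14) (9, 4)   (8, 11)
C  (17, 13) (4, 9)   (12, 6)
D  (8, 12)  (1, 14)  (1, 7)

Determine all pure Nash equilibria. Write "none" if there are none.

The pure Nash equilibria are (A, b2) and (C, b1).

(A, b1): Agent 1 can switch to B (15 → 16). Not NE.
(A, b2): Agent 1 gets 18, best alternative 9; Agent 2 gets 19, best alternative 15. No profitable deviation — NE.
(A, b3): Agent 2 can switch to b1 (10 → 15). Not NE.
(B, b1): Agent 1 can switch to C (16 → 17). Not NE.
(B, b2): Agent 1 can switch to A (9 → 18). Not NE.
(B, b3): Agent 1 can switch to A (8 → 18). Not NE.
(C, b1): Agent 1 gets 17, best alternative 16; Agent 2 gets 13, best alternative 9. No profitable deviation — NE.
(C, b2): Agent 1 can switch to A (4 → 18). Not NE.
(The remaining 4 profiles each have a profitable deviation by the same check.)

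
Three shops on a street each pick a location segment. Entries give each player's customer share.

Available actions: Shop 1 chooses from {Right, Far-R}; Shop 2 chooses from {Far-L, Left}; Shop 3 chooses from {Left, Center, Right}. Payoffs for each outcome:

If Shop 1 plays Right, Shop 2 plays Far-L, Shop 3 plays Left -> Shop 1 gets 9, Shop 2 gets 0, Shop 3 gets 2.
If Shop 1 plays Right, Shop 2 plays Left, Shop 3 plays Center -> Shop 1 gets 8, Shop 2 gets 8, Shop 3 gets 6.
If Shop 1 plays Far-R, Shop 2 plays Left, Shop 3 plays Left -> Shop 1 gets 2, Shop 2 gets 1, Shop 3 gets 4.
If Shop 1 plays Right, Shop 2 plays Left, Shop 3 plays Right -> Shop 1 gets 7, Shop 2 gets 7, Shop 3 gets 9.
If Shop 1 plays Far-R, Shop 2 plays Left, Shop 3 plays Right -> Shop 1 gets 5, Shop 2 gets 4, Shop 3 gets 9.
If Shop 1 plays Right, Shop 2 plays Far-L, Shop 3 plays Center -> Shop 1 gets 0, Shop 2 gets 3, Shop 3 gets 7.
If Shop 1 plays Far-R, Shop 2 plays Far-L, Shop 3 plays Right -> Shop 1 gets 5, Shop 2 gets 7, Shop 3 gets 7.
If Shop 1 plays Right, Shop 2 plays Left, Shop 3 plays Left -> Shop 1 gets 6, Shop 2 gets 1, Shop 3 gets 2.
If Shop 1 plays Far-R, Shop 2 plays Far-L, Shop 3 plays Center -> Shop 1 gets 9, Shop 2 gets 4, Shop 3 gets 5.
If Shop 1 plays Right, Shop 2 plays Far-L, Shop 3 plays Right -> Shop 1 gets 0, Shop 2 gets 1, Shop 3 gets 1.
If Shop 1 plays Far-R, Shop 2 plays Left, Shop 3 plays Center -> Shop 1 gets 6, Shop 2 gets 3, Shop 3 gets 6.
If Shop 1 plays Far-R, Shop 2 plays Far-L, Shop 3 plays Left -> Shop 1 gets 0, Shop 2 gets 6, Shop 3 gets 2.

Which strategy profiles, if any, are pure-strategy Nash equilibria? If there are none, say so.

Shop 1 against (Far-L, Left): payoffs 9, 0 → best response Right.
Shop 1 against (Far-L, Center): payoffs 0, 9 → best response Far-R.
Shop 1 against (Far-L, Right): payoffs 0, 5 → best response Far-R.
Shop 1 against (Left, Left): payoffs 6, 2 → best response Right.
Shop 1 against (Left, Center): payoffs 8, 6 → best response Right.
Shop 1 against (Left, Right): payoffs 7, 5 → best response Right.
Shop 2 against (Right, Left): payoffs 0, 1 → best response Left.
Shop 2 against (Right, Center): payoffs 3, 8 → best response Left.
Shop 2 against (Right, Right): payoffs 1, 7 → best response Left.
Shop 2 against (Far-R, Left): payoffs 6, 1 → best response Far-L.
Shop 2 against (Far-R, Center): payoffs 4, 3 → best response Far-L.
Shop 2 against (Far-R, Right): payoffs 7, 4 → best response Far-L.
Shop 3 against (Right, Far-L): payoffs 2, 7, 1 → best response Center.
Shop 3 against (Right, Left): payoffs 2, 6, 9 → best response Right.
Shop 3 against (Far-R, Far-L): payoffs 2, 5, 7 → best response Right.
Shop 3 against (Far-R, Left): payoffs 4, 6, 9 → best response Right.
Mutual best responses: (Right, Left, Right); (Far-R, Far-L, Right).

(Right, Left, Right), (Far-R, Far-L, Right)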